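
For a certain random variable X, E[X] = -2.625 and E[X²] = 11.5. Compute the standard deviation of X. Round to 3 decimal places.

2.147

Var(X) = 11.5 − (-2.625)² = 4.609375
sd(X) = √4.609375 ≈ 2.147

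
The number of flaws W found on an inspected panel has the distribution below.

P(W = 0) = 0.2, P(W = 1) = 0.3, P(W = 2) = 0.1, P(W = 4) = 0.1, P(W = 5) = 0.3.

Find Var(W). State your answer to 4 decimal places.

4.0400

E[W] = (0)(0.2) + (1)(0.3) + (2)(0.1) + (4)(0.1) + (5)(0.3) = 2.4
E[W²] = (0)²(0.2) + (1)²(0.3) + (2)²(0.1) + (4)²(0.1) + (5)²(0.3) = 9.8
Var(W) = E[W²] − (E[W])² = 9.8 − (2.4)² = 4.04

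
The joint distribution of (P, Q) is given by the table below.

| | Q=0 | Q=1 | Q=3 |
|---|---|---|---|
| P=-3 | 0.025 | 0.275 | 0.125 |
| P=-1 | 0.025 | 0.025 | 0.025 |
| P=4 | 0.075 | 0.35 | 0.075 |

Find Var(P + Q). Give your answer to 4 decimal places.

E[P] = 0.65,  E[Q] = 1.325,  E[PQ] = 0.25
Var(P) = 11.9 − (0.65)² = 11.4775;  Var(Q) = 2.675 − (1.325)² = 0.919375
Cov(P,Q) = 0.25 − (0.65)(1.325) = -0.61125
Var(P + Q) = (1)²·11.4775 + (1)²·0.919375 + 2·(1)·(1)·-0.61125 = 11.174375

11.1744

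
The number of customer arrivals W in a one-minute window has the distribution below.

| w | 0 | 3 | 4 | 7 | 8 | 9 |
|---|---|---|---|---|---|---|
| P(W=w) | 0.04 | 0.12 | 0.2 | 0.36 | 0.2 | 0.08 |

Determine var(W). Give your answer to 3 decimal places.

E[W] = (0)(0.04) + (3)(0.12) + (4)(0.2) + (7)(0.36) + (8)(0.2) + (9)(0.08) = 6
E[W²] = (0)²(0.04) + (3)²(0.12) + (4)²(0.2) + (7)²(0.36) + (8)²(0.2) + (9)²(0.08) = 41.2
var(W) = E[W²] − (E[W])² = 41.2 − (6)² = 5.2

5.200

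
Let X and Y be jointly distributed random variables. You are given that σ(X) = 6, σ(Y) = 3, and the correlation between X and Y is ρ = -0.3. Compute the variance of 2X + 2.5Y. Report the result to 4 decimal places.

V(X) = (6)² = 36;  V(Y) = (3)² = 9
cov(X,Y) = ρ·σ(X)·σ(Y) = -0.3·6·3 = -5.4
V(2X + 2.5Y) = (2)²·V(X) + (2.5)²·V(Y) + 2·(2)·(2.5)·cov(X,Y)
= 4·36 + 6.25·9 + 10·-5.4 = 146.25

146.2500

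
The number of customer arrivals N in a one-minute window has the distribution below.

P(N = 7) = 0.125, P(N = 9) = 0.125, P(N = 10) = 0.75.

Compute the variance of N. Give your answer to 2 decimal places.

E[N] = (7)(0.125) + (9)(0.125) + (10)(0.75) = 9.5
E[N²] = (7)²(0.125) + (9)²(0.125) + (10)²(0.75) = 91.25
V(N) = E[N²] − (E[N])² = 91.25 − (9.5)² = 1

1.00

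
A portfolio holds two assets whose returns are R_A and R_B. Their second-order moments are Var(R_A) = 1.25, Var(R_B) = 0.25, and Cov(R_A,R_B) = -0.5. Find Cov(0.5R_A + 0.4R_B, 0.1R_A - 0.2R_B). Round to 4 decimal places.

Cov(0.5R_A + 0.4R_B, 0.1R_A - 0.2R_B) = (0.5)(0.1)Var(R_A) + (0.4)(-0.2)Var(R_B) + [(0.5)(-0.2) + (0.4)(0.1)]Cov(R_A,R_B)
= 0.05·1.25 + -0.08·0.25 + -0.06·-0.5 = 0.0725

0.0725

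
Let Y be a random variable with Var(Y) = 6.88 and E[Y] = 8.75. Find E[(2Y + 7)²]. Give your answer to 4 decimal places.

627.7700

E[2Y + 7] = 2·8.75 + 7 = 24.5
Var(2Y + 7) = (2)²·6.88 = 27.52
E[(2Y + 7)²] = Var((2Y + 7)) + (E[(2Y + 7)])² = 27.52 + (24.5)² = 627.77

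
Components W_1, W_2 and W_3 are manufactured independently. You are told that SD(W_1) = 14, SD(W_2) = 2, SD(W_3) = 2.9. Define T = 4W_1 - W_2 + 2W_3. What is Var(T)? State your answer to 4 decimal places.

3173.6400

Var(W_1) = 196, Var(W_2) = 4, Var(W_3) = 8.41
By independence, Var(T) = (4)²Var(W_1) + (-1)²Var(W_2) + (2)²Var(W_3)
= (4)²·196 + (-1)²·4 + (2)²·8.41 = 3173.64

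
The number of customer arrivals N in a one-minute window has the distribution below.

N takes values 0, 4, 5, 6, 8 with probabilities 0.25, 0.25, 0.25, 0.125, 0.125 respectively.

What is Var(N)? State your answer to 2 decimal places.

E[N] = (0)(0.25) + (4)(0.25) + (5)(0.25) + (6)(0.125) + (8)(0.125) = 4
E[N²] = (0)²(0.25) + (4)²(0.25) + (5)²(0.25) + (6)²(0.125) + (8)²(0.125) = 22.75
Var(N) = E[N²] − (E[N])² = 22.75 − (4)² = 6.75

6.75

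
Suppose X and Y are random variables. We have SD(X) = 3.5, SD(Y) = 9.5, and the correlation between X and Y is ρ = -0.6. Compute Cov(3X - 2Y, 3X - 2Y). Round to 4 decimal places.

710.6500

Var(X) = (3.5)² = 12.25;  Var(Y) = (9.5)² = 90.25
Cov(X,Y) = ρ·SD(X)·SD(Y) = -0.6·3.5·9.5 = -19.95
Cov(3X - 2Y, 3X - 2Y) = (3)(3)Var(X) + (-2)(-2)Var(Y) + [(3)(-2) + (-2)(3)]Cov(X,Y)
= 9·12.25 + 4·90.25 + -12·-19.95 = 710.65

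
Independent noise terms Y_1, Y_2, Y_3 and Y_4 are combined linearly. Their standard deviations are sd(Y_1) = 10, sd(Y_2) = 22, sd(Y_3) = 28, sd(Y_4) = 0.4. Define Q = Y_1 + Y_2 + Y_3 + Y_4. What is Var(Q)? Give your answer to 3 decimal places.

1368.160

Var(Y_1) = 100, Var(Y_2) = 484, Var(Y_3) = 784, Var(Y_4) = 0.16
By independence, Var(Q) = (1)²Var(Y_1) + (1)²Var(Y_2) + (1)²Var(Y_3) + (1)²Var(Y_4)
= (1)²·100 + (1)²·484 + (1)²·784 + (1)²·0.16 = 1368.16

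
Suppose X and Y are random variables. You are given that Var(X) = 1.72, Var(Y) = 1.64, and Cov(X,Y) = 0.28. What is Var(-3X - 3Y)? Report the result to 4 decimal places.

Var(-3X - 3Y) = (-3)²·Var(X) + (-3)²·Var(Y) + 2·(-3)·(-3)·Cov(X,Y)
= 9·1.72 + 9·1.64 + 18·0.28 = 35.28

35.2800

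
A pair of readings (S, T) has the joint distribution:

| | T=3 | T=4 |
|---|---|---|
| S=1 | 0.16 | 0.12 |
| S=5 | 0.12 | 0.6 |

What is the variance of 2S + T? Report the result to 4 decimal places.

14.4096

E[S] = 3.88,  E[T] = 3.72,  E[ST] = 14.76
Var(S) = 18.28 − (3.88)² = 3.2256;  Var(T) = 14.04 − (3.72)² = 0.2016
Cov(S,T) = 14.76 − (3.88)(3.72) = 0.3264
Var(2S + T) = (2)²·3.2256 + (1)²·0.2016 + 2·(2)·(1)·0.3264 = 14.4096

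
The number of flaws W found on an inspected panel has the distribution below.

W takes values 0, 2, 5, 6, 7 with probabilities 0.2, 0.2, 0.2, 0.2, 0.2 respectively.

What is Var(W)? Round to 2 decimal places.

6.80

E[W] = (0)(0.2) + (2)(0.2) + (5)(0.2) + (6)(0.2) + (7)(0.2) = 4
E[W²] = (0)²(0.2) + (2)²(0.2) + (5)²(0.2) + (6)²(0.2) + (7)²(0.2) = 22.8
Var(W) = E[W²] − (E[W])² = 22.8 − (4)² = 6.8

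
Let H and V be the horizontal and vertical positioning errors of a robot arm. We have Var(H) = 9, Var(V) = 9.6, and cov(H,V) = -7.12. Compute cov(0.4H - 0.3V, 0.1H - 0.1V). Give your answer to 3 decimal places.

cov(0.4H - 0.3V, 0.1H - 0.1V) = (0.4)(0.1)Var(H) + (-0.3)(-0.1)Var(V) + [(0.4)(-0.1) + (-0.3)(0.1)]cov(H,V)
= 0.04·9 + 0.03·9.6 + -0.07·-7.12 = 1.1464

1.146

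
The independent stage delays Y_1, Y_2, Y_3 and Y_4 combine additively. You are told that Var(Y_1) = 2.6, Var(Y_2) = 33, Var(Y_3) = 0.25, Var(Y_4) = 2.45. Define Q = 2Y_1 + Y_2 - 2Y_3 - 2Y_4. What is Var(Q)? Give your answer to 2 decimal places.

By independence, Var(Q) = (2)²Var(Y_1) + (1)²Var(Y_2) + (-2)²Var(Y_3) + (-2)²Var(Y_4)
= (2)²·2.6 + (1)²·33 + (-2)²·0.25 + (-2)²·2.45 = 54.2

54.20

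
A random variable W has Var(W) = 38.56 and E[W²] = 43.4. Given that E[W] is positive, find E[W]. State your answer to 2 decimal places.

2.20

(E[W])² = E[W²] − Var(W) = 43.4 − 38.56 = 4.84
E[W] = √4.84 = 2.2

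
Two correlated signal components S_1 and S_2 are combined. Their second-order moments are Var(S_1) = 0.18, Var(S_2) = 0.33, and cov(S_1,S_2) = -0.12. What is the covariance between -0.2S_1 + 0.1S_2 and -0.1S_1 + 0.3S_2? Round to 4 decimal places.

cov(-0.2S_1 + 0.1S_2, -0.1S_1 + 0.3S_2) = (-0.2)(-0.1)Var(S_1) + (0.1)(0.3)Var(S_2) + [(-0.2)(0.3) + (0.1)(-0.1)]cov(S_1,S_2)
= 0.02·0.18 + 0.03·0.33 + -0.07·-0.12 = 0.0219

0.0219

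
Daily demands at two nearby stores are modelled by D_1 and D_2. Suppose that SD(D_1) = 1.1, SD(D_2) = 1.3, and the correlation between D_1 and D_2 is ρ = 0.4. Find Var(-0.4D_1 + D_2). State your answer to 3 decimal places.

Var(D_1) = (1.1)² = 1.21;  Var(D_2) = (1.3)² = 1.69
Cov(D_1,D_2) = ρ·SD(D_1)·SD(D_2) = 0.4·1.1·1.3 = 0.572
Var(-0.4D_1 + D_2) = (-0.4)²·Var(D_1) + (1)²·Var(D_2) + 2·(-0.4)·(1)·Cov(D_1,D_2)
= 0.16·1.21 + 1·1.69 + -0.8·0.572 = 1.426

1.426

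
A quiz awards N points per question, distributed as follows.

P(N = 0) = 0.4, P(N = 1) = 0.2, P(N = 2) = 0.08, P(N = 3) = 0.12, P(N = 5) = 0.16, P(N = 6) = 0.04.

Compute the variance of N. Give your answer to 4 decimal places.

E[N] = (0)(0.4) + (1)(0.2) + (2)(0.08) + (3)(0.12) + (5)(0.16) + (6)(0.04) = 1.76
E[N²] = (0)²(0.4) + (1)²(0.2) + (2)²(0.08) + (3)²(0.12) + (5)²(0.16) + (6)²(0.04) = 7.04
V(N) = E[N²] − (E[N])² = 7.04 − (1.76)² = 3.9424

3.9424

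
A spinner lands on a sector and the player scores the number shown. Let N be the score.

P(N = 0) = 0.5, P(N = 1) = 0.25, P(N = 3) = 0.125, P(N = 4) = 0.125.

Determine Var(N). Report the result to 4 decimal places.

E[N] = (0)(0.5) + (1)(0.25) + (3)(0.125) + (4)(0.125) = 1.125
E[N²] = (0)²(0.5) + (1)²(0.25) + (3)²(0.125) + (4)²(0.125) = 3.375
Var(N) = E[N²] − (E[N])² = 3.375 − (1.125)² = 2.109375

2.1094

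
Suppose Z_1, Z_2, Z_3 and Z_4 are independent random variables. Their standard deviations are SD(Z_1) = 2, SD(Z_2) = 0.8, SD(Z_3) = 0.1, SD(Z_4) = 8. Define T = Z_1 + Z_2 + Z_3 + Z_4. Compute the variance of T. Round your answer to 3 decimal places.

68.650

Var(Z_1) = 4, Var(Z_2) = 0.64, Var(Z_3) = 0.01, Var(Z_4) = 64
By independence, Var(T) = (1)²Var(Z_1) + (1)²Var(Z_2) + (1)²Var(Z_3) + (1)²Var(Z_4)
= (1)²·4 + (1)²·0.64 + (1)²·0.01 + (1)²·64 = 68.65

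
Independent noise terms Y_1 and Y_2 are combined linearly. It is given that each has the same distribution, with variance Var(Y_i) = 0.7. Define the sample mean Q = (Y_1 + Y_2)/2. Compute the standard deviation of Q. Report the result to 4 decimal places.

0.5916

By independence, Var(Q) = (0.5)²Var(Y_1) + (0.5)²Var(Y_2)
= (0.5)²·0.7 + (0.5)²·0.7 = 0.35
SD(Q) = √0.35 ≈ 0.5916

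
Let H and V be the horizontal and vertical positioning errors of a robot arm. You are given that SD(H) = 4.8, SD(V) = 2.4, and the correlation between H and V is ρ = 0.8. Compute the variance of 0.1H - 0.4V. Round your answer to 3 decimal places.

Var(H) = (4.8)² = 23.04;  Var(V) = (2.4)² = 5.76
Cov(H,V) = ρ·SD(H)·SD(V) = 0.8·4.8·2.4 = 9.216
Var(0.1H - 0.4V) = (0.1)²·Var(H) + (-0.4)²·Var(V) + 2·(0.1)·(-0.4)·Cov(H,V)
= 0.01·23.04 + 0.16·5.76 + -0.08·9.216 = 0.41472

0.415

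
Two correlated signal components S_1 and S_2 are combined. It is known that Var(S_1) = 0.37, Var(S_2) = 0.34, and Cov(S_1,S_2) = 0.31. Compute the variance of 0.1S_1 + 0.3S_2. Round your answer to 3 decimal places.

0.053

Var(0.1S_1 + 0.3S_2) = (0.1)²·Var(S_1) + (0.3)²·Var(S_2) + 2·(0.1)·(0.3)·Cov(S_1,S_2)
= 0.01·0.37 + 0.09·0.34 + 0.06·0.31 = 0.0529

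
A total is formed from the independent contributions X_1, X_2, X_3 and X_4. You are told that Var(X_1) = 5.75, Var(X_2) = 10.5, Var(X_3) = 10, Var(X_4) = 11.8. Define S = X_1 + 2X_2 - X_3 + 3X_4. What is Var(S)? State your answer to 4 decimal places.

163.9500

By independence, Var(S) = (1)²Var(X_1) + (2)²Var(X_2) + (-1)²Var(X_3) + (3)²Var(X_4)
= (1)²·5.75 + (2)²·10.5 + (-1)²·10 + (3)²·11.8 = 163.95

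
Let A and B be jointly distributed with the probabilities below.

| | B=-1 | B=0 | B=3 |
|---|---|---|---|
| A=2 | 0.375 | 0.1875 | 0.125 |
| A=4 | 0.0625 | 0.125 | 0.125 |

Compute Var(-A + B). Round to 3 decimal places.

E[A] = 2.625,  E[B] = 0.3125,  E[AB] = 1.25
Var(A) = 7.75 − (2.625)² = 0.859375;  Var(B) = 2.6875 − (0.3125)² = 2.58984375
Cov(A,B) = 1.25 − (2.625)(0.3125) = 0.4296875
Var(-A + B) = (-1)²·0.859375 + (1)²·2.58984375 + 2·(-1)·(1)·0.4296875 = 2.58984375

2.590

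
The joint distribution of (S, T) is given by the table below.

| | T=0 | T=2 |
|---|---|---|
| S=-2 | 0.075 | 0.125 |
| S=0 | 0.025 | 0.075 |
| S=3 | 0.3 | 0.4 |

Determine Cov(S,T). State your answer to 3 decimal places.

-0.140

E[S] = 1.7,  E[T] = 1.2
E[ST] = 1.9
Cov(S,T) = E[ST] − E[S]E[T] = 1.9 − (1.7)(1.2) = -0.14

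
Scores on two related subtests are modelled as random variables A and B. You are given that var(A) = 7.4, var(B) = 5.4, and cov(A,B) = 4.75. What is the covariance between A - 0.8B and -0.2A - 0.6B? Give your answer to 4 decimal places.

-0.9780

cov(A - 0.8B, -0.2A - 0.6B) = (1)(-0.2)var(A) + (-0.8)(-0.6)var(B) + [(1)(-0.6) + (-0.8)(-0.2)]cov(A,B)
= -0.2·7.4 + 0.48·5.4 + -0.44·4.75 = -0.978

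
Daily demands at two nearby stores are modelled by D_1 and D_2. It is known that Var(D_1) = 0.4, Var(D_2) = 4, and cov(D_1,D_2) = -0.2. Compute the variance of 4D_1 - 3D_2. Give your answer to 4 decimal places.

Var(4D_1 - 3D_2) = (4)²·Var(D_1) + (-3)²·Var(D_2) + 2·(4)·(-3)·cov(D_1,D_2)
= 16·0.4 + 9·4 + -24·-0.2 = 47.2

47.2000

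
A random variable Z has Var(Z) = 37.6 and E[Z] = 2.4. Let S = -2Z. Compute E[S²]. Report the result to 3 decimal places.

E[-2Z] = -2·2.4 = -4.8
Var(-2Z) = (-2)²·37.6 = 150.4
E[S²] = Var(S) + (E[S])² = 150.4 + (-4.8)² = 173.44

173.440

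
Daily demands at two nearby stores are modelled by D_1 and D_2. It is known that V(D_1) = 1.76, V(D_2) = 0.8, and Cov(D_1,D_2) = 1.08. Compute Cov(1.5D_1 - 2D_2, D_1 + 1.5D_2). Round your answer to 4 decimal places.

Cov(1.5D_1 - 2D_2, D_1 + 1.5D_2) = (1.5)(1)V(D_1) + (-2)(1.5)V(D_2) + [(1.5)(1.5) + (-2)(1)]Cov(D_1,D_2)
= 1.5·1.76 + -3·0.8 + 0.25·1.08 = 0.51

0.5100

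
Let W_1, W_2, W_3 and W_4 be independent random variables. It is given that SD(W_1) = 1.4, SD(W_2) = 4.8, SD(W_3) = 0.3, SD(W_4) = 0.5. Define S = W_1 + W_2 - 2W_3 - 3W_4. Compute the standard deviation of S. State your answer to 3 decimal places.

5.255

var(W_1) = 1.96, var(W_2) = 23.04, var(W_3) = 0.09, var(W_4) = 0.25
By independence, var(S) = (1)²var(W_1) + (1)²var(W_2) + (-2)²var(W_3) + (-3)²var(W_4)
= (1)²·1.96 + (1)²·23.04 + (-2)²·0.09 + (-3)²·0.25 = 27.61
SD(S) = √27.61 ≈ 5.255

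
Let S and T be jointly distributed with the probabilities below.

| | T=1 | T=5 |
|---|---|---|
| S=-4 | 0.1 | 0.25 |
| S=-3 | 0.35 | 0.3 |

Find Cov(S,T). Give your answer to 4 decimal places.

-0.2300

E[S] = -3.35,  E[T] = 3.2
E[ST] = -10.95
Cov(S,T) = E[ST] − E[S]E[T] = -10.95 − (-3.35)(3.2) = -0.23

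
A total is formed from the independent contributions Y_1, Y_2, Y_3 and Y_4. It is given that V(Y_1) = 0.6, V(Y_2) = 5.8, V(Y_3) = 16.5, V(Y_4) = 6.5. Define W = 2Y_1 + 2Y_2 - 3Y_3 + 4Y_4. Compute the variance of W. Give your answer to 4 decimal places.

By independence, V(W) = (2)²V(Y_1) + (2)²V(Y_2) + (-3)²V(Y_3) + (4)²V(Y_4)
= (2)²·0.6 + (2)²·5.8 + (-3)²·16.5 + (4)²·6.5 = 278.1

278.1000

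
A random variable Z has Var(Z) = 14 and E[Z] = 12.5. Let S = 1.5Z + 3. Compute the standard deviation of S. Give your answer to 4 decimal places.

Var(1.5Z + 3) = (1.5)²·14 = 31.5
sd(S) = √31.5 ≈ 5.6125

5.6125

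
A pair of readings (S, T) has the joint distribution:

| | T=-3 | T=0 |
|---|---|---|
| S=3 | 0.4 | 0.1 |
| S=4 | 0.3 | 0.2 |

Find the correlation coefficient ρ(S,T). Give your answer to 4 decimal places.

E[S] = 3.5,  E[T] = -2.1
E[ST] = -7.2
Cov(S,T) = E[ST] − E[S]E[T] = -7.2 − (3.5)(-2.1) = 0.15
V(S) = 0.25,  V(T) = 1.89
ρ = 0.15 / √(0.25·1.89) ≈ 0.2182

0.2182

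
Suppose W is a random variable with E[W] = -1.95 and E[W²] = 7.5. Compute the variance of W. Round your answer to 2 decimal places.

V(W) = 7.5 − (-1.95)² = 3.6975

3.70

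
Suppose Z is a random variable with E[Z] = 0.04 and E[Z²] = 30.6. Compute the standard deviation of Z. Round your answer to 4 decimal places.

5.5316

Var(Z) = 30.6 − (0.04)² = 30.5984
sd(Z) = √30.5984 ≈ 5.5316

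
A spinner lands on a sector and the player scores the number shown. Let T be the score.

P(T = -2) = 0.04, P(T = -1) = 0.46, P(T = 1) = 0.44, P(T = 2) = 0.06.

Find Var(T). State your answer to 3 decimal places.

1.300

E[T] = (-2)(0.04) + (-1)(0.46) + (1)(0.44) + (2)(0.06) = 0.02
E[T²] = (-2)²(0.04) + (-1)²(0.46) + (1)²(0.44) + (2)²(0.06) = 1.3
Var(T) = E[T²] − (E[T])² = 1.3 − (0.02)² = 1.2996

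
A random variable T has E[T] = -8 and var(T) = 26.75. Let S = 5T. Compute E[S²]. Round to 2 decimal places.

E[5T] = 5·-8 = -40
var(5T) = (5)²·26.75 = 668.75
E[S²] = var(S) + (E[S])² = 668.75 + (-40)² = 2268.75

2268.75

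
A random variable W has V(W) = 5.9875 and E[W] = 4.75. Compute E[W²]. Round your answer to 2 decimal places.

E[W²] = V(W) + (E[W])² = 5.9875 + (4.75)² = 28.55

28.55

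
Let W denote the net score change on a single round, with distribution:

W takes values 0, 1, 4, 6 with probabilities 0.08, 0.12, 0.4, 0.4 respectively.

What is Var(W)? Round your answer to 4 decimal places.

3.9456

E[W] = (0)(0.08) + (1)(0.12) + (4)(0.4) + (6)(0.4) = 4.12
E[W²] = (0)²(0.08) + (1)²(0.12) + (4)²(0.4) + (6)²(0.4) = 20.92
Var(W) = E[W²] − (E[W])² = 20.92 − (4.12)² = 3.9456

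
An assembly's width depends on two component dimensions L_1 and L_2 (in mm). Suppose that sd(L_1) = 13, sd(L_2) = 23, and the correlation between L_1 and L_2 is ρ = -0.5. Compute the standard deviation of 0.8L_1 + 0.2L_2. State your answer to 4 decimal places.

var(L_1) = (13)² = 169;  var(L_2) = (23)² = 529
Cov(L_1,L_2) = ρ·sd(L_1)·sd(L_2) = -0.5·13·23 = -149.5
var(0.8L_1 + 0.2L_2) = (0.8)²·var(L_1) + (0.2)²·var(L_2) + 2·(0.8)·(0.2)·Cov(L_1,L_2)
= 0.64·169 + 0.04·529 + 0.32·-149.5 = 81.48
sd(0.8L_1 + 0.2L_2) = √81.48 ≈ 9.0266

9.0266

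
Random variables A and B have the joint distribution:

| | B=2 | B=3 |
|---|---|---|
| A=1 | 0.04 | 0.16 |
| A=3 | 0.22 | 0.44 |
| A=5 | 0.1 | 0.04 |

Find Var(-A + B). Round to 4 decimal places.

1.9024

E[A] = 2.88,  E[B] = 2.64,  E[AB] = 7.44
Var(A) = 9.64 − (2.88)² = 1.3456;  Var(B) = 7.2 − (2.64)² = 0.2304
Cov(A,B) = 7.44 − (2.88)(2.64) = -0.1632
Var(-A + B) = (-1)²·1.3456 + (1)²·0.2304 + 2·(-1)·(1)·-0.1632 = 1.9024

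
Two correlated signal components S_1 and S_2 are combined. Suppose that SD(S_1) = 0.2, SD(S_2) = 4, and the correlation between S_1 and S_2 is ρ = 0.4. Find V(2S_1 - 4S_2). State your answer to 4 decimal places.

V(S_1) = (0.2)² = 0.04;  V(S_2) = (4)² = 16
Cov(S_1,S_2) = ρ·SD(S_1)·SD(S_2) = 0.4·0.2·4 = 0.32
V(2S_1 - 4S_2) = (2)²·V(S_1) + (-4)²·V(S_2) + 2·(2)·(-4)·Cov(S_1,S_2)
= 4·0.04 + 16·16 + -16·0.32 = 251.04

251.0400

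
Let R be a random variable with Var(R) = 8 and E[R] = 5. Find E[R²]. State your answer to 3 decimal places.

33.000

E[R²] = Var(R) + (E[R])² = 8 + (5)² = 33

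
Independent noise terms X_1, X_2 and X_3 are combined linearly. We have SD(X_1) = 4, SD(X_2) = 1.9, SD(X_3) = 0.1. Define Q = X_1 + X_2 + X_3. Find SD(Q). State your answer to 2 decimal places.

4.43

Var(X_1) = 16, Var(X_2) = 3.61, Var(X_3) = 0.01
By independence, Var(Q) = (1)²Var(X_1) + (1)²Var(X_2) + (1)²Var(X_3)
= (1)²·16 + (1)²·3.61 + (1)²·0.01 = 19.62
SD(Q) = √19.62 ≈ 4.43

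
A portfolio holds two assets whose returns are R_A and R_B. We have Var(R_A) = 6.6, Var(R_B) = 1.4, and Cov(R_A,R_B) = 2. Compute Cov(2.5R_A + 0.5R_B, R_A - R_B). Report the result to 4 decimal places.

11.8000

Cov(2.5R_A + 0.5R_B, R_A - R_B) = (2.5)(1)Var(R_A) + (0.5)(-1)Var(R_B) + [(2.5)(-1) + (0.5)(1)]Cov(R_A,R_B)
= 2.5·6.6 + -0.5·1.4 + -2·2 = 11.8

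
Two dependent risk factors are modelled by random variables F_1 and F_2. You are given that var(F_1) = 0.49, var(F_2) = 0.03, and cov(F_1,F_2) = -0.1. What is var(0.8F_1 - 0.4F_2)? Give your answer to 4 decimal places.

var(0.8F_1 - 0.4F_2) = (0.8)²·var(F_1) + (-0.4)²·var(F_2) + 2·(0.8)·(-0.4)·cov(F_1,F_2)
= 0.64·0.49 + 0.16·0.03 + -0.64·-0.1 = 0.3824

0.3824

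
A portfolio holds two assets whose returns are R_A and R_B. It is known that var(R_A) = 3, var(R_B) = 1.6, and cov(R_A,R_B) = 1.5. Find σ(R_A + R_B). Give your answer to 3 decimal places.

var(R_A + R_B) = (1)²·var(R_A) + (1)²·var(R_B) + 2·(1)·(1)·cov(R_A,R_B)
= 1·3 + 1·1.6 + 2·1.5 = 7.6
σ(R_A + R_B) = √7.6 ≈ 2.757

2.757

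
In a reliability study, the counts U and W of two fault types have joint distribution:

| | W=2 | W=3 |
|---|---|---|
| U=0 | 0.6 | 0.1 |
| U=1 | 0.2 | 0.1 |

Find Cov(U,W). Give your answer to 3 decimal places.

E[U] = 0.3,  E[W] = 2.2
E[UW] = 0.7
Cov(U,W) = E[UW] − E[U]E[W] = 0.7 − (0.3)(2.2) = 0.04

0.040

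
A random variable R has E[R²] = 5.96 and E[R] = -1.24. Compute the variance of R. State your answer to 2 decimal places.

4.42

Var(R) = 5.96 − (-1.24)² = 4.4224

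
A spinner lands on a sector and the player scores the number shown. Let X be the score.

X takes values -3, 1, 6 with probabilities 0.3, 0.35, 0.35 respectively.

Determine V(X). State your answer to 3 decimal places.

E[X] = (-3)(0.3) + (1)(0.35) + (6)(0.35) = 1.55
E[X²] = (-3)²(0.3) + (1)²(0.35) + (6)²(0.35) = 15.65
V(X) = E[X²] − (E[X])² = 15.65 − (1.55)² = 13.2475

13.248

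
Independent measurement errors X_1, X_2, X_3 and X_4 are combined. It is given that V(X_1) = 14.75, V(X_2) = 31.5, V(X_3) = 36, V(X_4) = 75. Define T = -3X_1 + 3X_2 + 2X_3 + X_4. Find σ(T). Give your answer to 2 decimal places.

By independence, V(T) = (-3)²V(X_1) + (3)²V(X_2) + (2)²V(X_3) + (1)²V(X_4)
= (-3)²·14.75 + (3)²·31.5 + (2)²·36 + (1)²·75 = 635.25
σ(T) = √635.25 ≈ 25.20

25.20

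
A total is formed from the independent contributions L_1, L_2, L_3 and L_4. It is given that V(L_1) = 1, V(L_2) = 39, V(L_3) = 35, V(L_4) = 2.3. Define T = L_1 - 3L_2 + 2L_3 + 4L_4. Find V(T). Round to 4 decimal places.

By independence, V(T) = (1)²V(L_1) + (-3)²V(L_2) + (2)²V(L_3) + (4)²V(L_4)
= (1)²·1 + (-3)²·39 + (2)²·35 + (4)²·2.3 = 528.8

528.8000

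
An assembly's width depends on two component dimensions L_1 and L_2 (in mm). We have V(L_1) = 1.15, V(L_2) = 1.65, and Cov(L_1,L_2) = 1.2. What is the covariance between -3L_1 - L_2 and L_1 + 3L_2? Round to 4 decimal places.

Cov(-3L_1 - L_2, L_1 + 3L_2) = (-3)(1)V(L_1) + (-1)(3)V(L_2) + [(-3)(3) + (-1)(1)]Cov(L_1,L_2)
= -3·1.15 + -3·1.65 + -10·1.2 = -20.4

-20.4000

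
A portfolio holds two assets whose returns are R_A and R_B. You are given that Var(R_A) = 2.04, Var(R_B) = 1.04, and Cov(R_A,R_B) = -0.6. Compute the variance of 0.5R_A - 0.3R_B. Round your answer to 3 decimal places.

0.784

Var(0.5R_A - 0.3R_B) = (0.5)²·Var(R_A) + (-0.3)²·Var(R_B) + 2·(0.5)·(-0.3)·Cov(R_A,R_B)
= 0.25·2.04 + 0.09·1.04 + -0.3·-0.6 = 0.7836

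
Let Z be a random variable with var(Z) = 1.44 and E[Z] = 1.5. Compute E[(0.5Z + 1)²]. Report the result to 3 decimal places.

3.423

E[0.5Z + 1] = 0.5·1.5 + 1 = 1.75
var(0.5Z + 1) = (0.5)²·1.44 = 0.36
E[(0.5Z + 1)²] = var((0.5Z + 1)) + (E[(0.5Z + 1)])² = 0.36 + (1.75)² = 3.4225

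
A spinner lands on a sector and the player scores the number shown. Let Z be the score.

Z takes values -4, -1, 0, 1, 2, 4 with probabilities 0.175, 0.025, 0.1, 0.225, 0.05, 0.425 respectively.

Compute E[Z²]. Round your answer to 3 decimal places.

E[Z²] = (-4)²(0.175) + (-1)²(0.025) + (0)²(0.1) + (1)²(0.225) + (2)²(0.05) + (4)²(0.425) = 10.05

10.050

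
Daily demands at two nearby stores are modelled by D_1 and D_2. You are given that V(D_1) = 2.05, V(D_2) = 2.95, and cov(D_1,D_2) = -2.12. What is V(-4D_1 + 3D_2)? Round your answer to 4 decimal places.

V(-4D_1 + 3D_2) = (-4)²·V(D_1) + (3)²·V(D_2) + 2·(-4)·(3)·cov(D_1,D_2)
= 16·2.05 + 9·2.95 + -24·-2.12 = 110.23

110.2300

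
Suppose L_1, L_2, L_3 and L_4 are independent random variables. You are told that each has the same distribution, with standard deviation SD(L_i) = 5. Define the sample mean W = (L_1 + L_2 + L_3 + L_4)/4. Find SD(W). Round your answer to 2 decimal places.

2.50

Var(L_i) = (5)² = 25
By independence, Var(W) = (0.25)²Var(L_1) + (0.25)²Var(L_2) + (0.25)²Var(L_3) + (0.25)²Var(L_4)
= (0.25)²·25 + (0.25)²·25 + (0.25)²·25 + (0.25)²·25 = 6.25
SD(W) = √6.25 ≈ 2.50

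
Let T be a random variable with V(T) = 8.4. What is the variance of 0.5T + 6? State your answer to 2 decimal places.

2.10

V(0.5T + 6) = (0.5)²·V(T) = 0.25·8.4 = 2.1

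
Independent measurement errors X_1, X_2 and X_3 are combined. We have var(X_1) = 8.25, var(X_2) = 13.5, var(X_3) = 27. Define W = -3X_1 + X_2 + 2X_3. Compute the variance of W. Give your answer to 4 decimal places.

By independence, var(W) = (-3)²var(X_1) + (1)²var(X_2) + (2)²var(X_3)
= (-3)²·8.25 + (1)²·13.5 + (2)²·27 = 195.75

195.7500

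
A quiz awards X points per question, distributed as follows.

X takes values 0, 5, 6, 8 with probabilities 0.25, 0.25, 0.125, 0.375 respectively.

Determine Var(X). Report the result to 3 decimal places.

9.750

E[X] = (0)(0.25) + (5)(0.25) + (6)(0.125) + (8)(0.375) = 5
E[X²] = (0)²(0.25) + (5)²(0.25) + (6)²(0.125) + (8)²(0.375) = 34.75
Var(X) = E[X²] − (E[X])² = 34.75 − (5)² = 9.75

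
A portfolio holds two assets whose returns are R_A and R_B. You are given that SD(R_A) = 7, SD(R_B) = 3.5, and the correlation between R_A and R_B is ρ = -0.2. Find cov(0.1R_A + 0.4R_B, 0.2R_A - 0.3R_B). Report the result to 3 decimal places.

-0.735

Var(R_A) = (7)² = 49;  Var(R_B) = (3.5)² = 12.25
cov(R_A,R_B) = ρ·SD(R_A)·SD(R_B) = -0.2·7·3.5 = -4.9
cov(0.1R_A + 0.4R_B, 0.2R_A - 0.3R_B) = (0.1)(0.2)Var(R_A) + (0.4)(-0.3)Var(R_B) + [(0.1)(-0.3) + (0.4)(0.2)]cov(R_A,R_B)
= 0.02·49 + -0.12·12.25 + 0.05·-4.9 = -0.735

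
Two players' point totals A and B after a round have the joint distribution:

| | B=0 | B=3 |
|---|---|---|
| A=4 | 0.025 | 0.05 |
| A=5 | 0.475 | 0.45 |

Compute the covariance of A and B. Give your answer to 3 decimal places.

E[A] = 4.925,  E[B] = 1.5
E[AB] = 7.35
Cov(A,B) = E[AB] − E[A]E[B] = 7.35 − (4.925)(1.5) = -0.0375

-0.038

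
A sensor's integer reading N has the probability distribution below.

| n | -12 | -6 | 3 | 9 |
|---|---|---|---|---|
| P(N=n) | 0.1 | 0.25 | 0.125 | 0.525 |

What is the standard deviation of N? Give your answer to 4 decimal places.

7.8288

E[N] = (-12)(0.1) + (-6)(0.25) + (3)(0.125) + (9)(0.525) = 2.4
E[N²] = (-12)²(0.1) + (-6)²(0.25) + (3)²(0.125) + (9)²(0.525) = 67.05
V(N) = E[N²] − (E[N])² = 67.05 − (2.4)² = 61.29
σ(N) = √61.29 ≈ 7.8288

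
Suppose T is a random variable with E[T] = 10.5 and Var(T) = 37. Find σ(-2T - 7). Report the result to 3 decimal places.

12.166

Var(-2T - 7) = (-2)²·37 = 148
σ(-2T - 7) = √148 ≈ 12.166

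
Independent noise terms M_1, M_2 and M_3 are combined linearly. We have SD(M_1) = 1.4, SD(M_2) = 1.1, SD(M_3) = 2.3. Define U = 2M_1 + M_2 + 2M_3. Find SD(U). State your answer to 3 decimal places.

var(M_1) = 1.96, var(M_2) = 1.21, var(M_3) = 5.29
By independence, var(U) = (2)²var(M_1) + (1)²var(M_2) + (2)²var(M_3)
= (2)²·1.96 + (1)²·1.21 + (2)²·5.29 = 30.21
SD(U) = √30.21 ≈ 5.496

5.496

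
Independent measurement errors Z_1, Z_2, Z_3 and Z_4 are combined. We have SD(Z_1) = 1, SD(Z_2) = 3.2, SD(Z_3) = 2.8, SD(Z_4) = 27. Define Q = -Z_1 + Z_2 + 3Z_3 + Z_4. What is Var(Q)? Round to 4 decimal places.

Var(Z_1) = 1, Var(Z_2) = 10.24, Var(Z_3) = 7.84, Var(Z_4) = 729
By independence, Var(Q) = (-1)²Var(Z_1) + (1)²Var(Z_2) + (3)²Var(Z_3) + (1)²Var(Z_4)
= (-1)²·1 + (1)²·10.24 + (3)²·7.84 + (1)²·729 = 810.8

810.8000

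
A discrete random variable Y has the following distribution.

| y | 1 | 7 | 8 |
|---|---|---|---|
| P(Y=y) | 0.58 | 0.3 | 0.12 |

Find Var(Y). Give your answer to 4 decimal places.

E[Y] = (1)(0.58) + (7)(0.3) + (8)(0.12) = 3.64
E[Y²] = (1)²(0.58) + (7)²(0.3) + (8)²(0.12) = 22.96
Var(Y) = E[Y²] − (E[Y])² = 22.96 − (3.64)² = 9.7104

9.7104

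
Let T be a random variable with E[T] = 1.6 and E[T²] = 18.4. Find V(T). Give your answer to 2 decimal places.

15.84

V(T) = 18.4 − (1.6)² = 15.84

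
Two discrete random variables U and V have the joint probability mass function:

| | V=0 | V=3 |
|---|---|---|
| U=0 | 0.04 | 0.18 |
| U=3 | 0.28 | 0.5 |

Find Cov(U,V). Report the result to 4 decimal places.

E[U] = 2.34,  E[V] = 2.04
E[UV] = 4.5
Cov(U,V) = E[UV] − E[U]E[V] = 4.5 − (2.34)(2.04) = -0.2736

-0.2736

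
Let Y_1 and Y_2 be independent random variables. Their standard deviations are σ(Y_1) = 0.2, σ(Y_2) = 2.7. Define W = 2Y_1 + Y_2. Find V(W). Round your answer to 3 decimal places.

V(Y_1) = 0.04, V(Y_2) = 7.29
By independence, V(W) = (2)²V(Y_1) + (1)²V(Y_2)
= (2)²·0.04 + (1)²·7.29 = 7.45

7.450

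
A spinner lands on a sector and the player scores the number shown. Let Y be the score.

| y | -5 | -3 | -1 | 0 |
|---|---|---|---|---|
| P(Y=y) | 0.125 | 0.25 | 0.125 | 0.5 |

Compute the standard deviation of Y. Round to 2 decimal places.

1.80

E[Y] = (-5)(0.125) + (-3)(0.25) + (-1)(0.125) + (0)(0.5) = -1.5
E[Y²] = (-5)²(0.125) + (-3)²(0.25) + (-1)²(0.125) + (0)²(0.5) = 5.5
var(Y) = E[Y²] − (E[Y])² = 5.5 − (-1.5)² = 3.25
SD(Y) = √3.25 ≈ 1.80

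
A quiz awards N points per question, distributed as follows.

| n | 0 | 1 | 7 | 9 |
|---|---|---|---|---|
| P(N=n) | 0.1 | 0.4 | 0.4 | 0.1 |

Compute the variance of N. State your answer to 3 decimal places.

11.290

E[N] = (0)(0.1) + (1)(0.4) + (7)(0.4) + (9)(0.1) = 4.1
E[N²] = (0)²(0.1) + (1)²(0.4) + (7)²(0.4) + (9)²(0.1) = 28.1
Var(N) = E[N²] − (E[N])² = 28.1 − (4.1)² = 11.29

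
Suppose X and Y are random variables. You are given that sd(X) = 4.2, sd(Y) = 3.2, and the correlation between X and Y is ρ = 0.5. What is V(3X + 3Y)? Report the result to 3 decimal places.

V(X) = (4.2)² = 17.64;  V(Y) = (3.2)² = 10.24
Cov(X,Y) = ρ·sd(X)·sd(Y) = 0.5·4.2·3.2 = 6.72
V(3X + 3Y) = (3)²·V(X) + (3)²·V(Y) + 2·(3)·(3)·Cov(X,Y)
= 9·17.64 + 9·10.24 + 18·6.72 = 371.88

371.880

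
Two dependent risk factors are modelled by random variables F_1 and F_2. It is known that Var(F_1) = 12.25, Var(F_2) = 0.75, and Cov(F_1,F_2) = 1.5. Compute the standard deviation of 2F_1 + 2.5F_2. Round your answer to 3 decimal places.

8.288

Var(2F_1 + 2.5F_2) = (2)²·Var(F_1) + (2.5)²·Var(F_2) + 2·(2)·(2.5)·Cov(F_1,F_2)
= 4·12.25 + 6.25·0.75 + 10·1.5 = 68.6875
SD(2F_1 + 2.5F_2) = √68.6875 ≈ 8.288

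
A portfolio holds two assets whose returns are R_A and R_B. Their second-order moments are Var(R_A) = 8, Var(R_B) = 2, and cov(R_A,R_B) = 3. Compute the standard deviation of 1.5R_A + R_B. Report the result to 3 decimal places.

Var(1.5R_A + R_B) = (1.5)²·Var(R_A) + (1)²·Var(R_B) + 2·(1.5)·(1)·cov(R_A,R_B)
= 2.25·8 + 1·2 + 3·3 = 29
sd(1.5R_A + R_B) = √29 ≈ 5.385

5.385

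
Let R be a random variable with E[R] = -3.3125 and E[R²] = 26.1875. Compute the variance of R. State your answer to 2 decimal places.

Var(R) = 26.1875 − (-3.3125)² = 15.21484375

15.21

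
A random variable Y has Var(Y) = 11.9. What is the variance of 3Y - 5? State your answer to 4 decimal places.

Var(3Y - 5) = (3)²·Var(Y) = 9·11.9 = 107.1

107.1000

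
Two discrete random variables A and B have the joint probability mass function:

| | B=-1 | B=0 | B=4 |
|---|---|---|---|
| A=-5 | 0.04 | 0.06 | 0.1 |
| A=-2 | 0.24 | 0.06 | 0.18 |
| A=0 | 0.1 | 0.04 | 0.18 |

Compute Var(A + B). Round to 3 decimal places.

8.890

E[A] = -1.96,  E[B] = 1.46,  E[AB] = -2.76
Var(A) = 6.92 − (-1.96)² = 3.0784;  Var(B) = 7.74 − (1.46)² = 5.6084
cov(A,B) = -2.76 − (-1.96)(1.46) = 0.1016
Var(A + B) = (1)²·3.0784 + (1)²·5.6084 + 2·(1)·(1)·0.1016 = 8.89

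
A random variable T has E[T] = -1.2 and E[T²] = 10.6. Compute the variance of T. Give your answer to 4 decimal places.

Var(T) = 10.6 − (-1.2)² = 9.16

9.1600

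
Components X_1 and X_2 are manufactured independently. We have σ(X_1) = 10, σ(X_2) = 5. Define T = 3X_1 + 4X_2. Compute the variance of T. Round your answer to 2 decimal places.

1300.00

Var(X_1) = 100, Var(X_2) = 25
By independence, Var(T) = (3)²Var(X_1) + (4)²Var(X_2)
= (3)²·100 + (4)²·25 = 1300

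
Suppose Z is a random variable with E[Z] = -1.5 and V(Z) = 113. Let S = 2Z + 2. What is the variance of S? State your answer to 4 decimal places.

V(2Z + 2) = (2)²·V(Z) = 4·113 = 452

452.0000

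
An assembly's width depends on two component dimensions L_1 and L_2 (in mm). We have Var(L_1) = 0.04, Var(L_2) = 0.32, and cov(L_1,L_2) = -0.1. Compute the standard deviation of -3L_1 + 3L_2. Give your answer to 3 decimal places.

Var(-3L_1 + 3L_2) = (-3)²·Var(L_1) + (3)²·Var(L_2) + 2·(-3)·(3)·cov(L_1,L_2)
= 9·0.04 + 9·0.32 + -18·-0.1 = 5.04
σ(-3L_1 + 3L_2) = √5.04 ≈ 2.245

2.245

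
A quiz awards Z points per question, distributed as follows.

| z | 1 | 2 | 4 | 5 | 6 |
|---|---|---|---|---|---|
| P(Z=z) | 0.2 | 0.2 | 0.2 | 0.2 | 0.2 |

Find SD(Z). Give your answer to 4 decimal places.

E[Z] = (1)(0.2) + (2)(0.2) + (4)(0.2) + (5)(0.2) + (6)(0.2) = 3.6
E[Z²] = (1)²(0.2) + (2)²(0.2) + (4)²(0.2) + (5)²(0.2) + (6)²(0.2) = 16.4
V(Z) = E[Z²] − (E[Z])² = 16.4 − (3.6)² = 3.44
SD(Z) = √3.44 ≈ 1.8547

1.8547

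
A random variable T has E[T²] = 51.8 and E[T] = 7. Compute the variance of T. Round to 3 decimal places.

var(T) = 51.8 − (7)² = 2.8

2.800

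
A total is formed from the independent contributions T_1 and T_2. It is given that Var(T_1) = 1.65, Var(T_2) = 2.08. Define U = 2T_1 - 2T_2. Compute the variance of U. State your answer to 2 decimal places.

14.92

By independence, Var(U) = (2)²Var(T_1) + (-2)²Var(T_2)
= (2)²·1.65 + (-2)²·2.08 = 14.92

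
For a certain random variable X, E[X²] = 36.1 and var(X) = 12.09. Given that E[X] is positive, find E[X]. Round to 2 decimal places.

4.90

(E[X])² = E[X²] − var(X) = 36.1 − 12.09 = 24.01
E[X] = √24.01 = 4.9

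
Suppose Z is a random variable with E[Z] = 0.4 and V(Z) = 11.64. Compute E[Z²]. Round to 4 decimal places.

E[Z²] = V(Z) + (E[Z])² = 11.64 + (0.4)² = 11.8

11.8000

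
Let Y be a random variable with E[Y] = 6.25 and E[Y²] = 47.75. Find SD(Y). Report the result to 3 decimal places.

2.947

Var(Y) = 47.75 − (6.25)² = 8.6875
SD(Y) = √8.6875 ≈ 2.947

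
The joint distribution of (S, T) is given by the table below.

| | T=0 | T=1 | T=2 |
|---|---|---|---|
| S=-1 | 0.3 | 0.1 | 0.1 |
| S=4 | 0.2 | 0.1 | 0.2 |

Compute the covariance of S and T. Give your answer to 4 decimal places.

E[S] = 1.5,  E[T] = 0.8
E[ST] = 1.7
Cov(S,T) = E[ST] − E[S]E[T] = 1.7 − (1.5)(0.8) = 0.5

0.5000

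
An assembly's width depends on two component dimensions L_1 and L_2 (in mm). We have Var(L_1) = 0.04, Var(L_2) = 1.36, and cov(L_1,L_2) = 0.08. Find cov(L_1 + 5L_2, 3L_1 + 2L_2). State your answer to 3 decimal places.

cov(L_1 + 5L_2, 3L_1 + 2L_2) = (1)(3)Var(L_1) + (5)(2)Var(L_2) + [(1)(2) + (5)(3)]cov(L_1,L_2)
= 3·0.04 + 10·1.36 + 17·0.08 = 15.08

15.080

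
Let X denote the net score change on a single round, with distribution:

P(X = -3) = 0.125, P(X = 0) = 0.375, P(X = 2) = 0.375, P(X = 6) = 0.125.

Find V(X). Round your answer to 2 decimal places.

E[X] = (-3)(0.125) + (0)(0.375) + (2)(0.375) + (6)(0.125) = 1.125
E[X²] = (-3)²(0.125) + (0)²(0.375) + (2)²(0.375) + (6)²(0.125) = 7.125
V(X) = E[X²] − (E[X])² = 7.125 − (1.125)² = 5.859375

5.86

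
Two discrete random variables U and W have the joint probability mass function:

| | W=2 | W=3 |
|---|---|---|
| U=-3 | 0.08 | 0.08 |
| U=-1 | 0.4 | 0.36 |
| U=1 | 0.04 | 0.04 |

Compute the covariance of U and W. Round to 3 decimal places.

E[U] = -1.16,  E[W] = 2.48
E[UW] = -2.88
cov(U,W) = E[UW] − E[U]E[W] = -2.88 − (-1.16)(2.48) = -0.0032

-0.003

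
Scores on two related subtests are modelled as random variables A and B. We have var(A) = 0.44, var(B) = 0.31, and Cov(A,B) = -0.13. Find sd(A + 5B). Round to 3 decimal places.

var(A + 5B) = (1)²·var(A) + (5)²·var(B) + 2·(1)·(5)·Cov(A,B)
= 1·0.44 + 25·0.31 + 10·-0.13 = 6.89
sd(A + 5B) = √6.89 ≈ 2.625

2.625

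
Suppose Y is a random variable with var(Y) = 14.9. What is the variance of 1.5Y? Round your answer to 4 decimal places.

33.5250

var(1.5Y) = (1.5)²·var(Y) = 2.25·14.9 = 33.525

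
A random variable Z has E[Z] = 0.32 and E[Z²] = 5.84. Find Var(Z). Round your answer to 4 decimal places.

Var(Z) = 5.84 − (0.32)² = 5.7376

5.7376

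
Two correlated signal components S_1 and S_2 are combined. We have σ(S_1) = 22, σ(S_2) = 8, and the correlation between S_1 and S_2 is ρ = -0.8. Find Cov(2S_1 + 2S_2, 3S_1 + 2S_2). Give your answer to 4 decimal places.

1752.0000

Var(S_1) = (22)² = 484;  Var(S_2) = (8)² = 64
Cov(S_1,S_2) = ρ·σ(S_1)·σ(S_2) = -0.8·22·8 = -140.8
Cov(2S_1 + 2S_2, 3S_1 + 2S_2) = (2)(3)Var(S_1) + (2)(2)Var(S_2) + [(2)(2) + (2)(3)]Cov(S_1,S_2)
= 6·484 + 4·64 + 10·-140.8 = 1752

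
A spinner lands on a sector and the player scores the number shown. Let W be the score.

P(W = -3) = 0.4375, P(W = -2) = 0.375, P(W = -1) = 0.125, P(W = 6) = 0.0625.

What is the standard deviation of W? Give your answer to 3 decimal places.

2.128

E[W] = (-3)(0.4375) + (-2)(0.375) + (-1)(0.125) + (6)(0.0625) = -1.8125
E[W²] = (-3)²(0.4375) + (-2)²(0.375) + (-1)²(0.125) + (6)²(0.0625) = 7.8125
V(W) = E[W²] − (E[W])² = 7.8125 − (-1.8125)² = 4.52734375
SD(W) = √4.52734375 ≈ 2.128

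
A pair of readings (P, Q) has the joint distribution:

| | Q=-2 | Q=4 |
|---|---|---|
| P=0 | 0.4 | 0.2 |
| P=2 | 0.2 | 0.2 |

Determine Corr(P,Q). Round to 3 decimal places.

0.167

E[P] = 0.8,  E[Q] = 0.4
E[PQ] = 0.8
Cov(P,Q) = E[PQ] − E[P]E[Q] = 0.8 − (0.8)(0.4) = 0.48
V(P) = 0.96,  V(Q) = 8.64
ρ = 0.48 / √(0.96·8.64) ≈ 0.167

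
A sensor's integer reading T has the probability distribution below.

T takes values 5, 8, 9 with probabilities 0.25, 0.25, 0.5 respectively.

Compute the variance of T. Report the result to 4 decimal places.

E[T] = (5)(0.25) + (8)(0.25) + (9)(0.5) = 7.75
E[T²] = (5)²(0.25) + (8)²(0.25) + (9)²(0.5) = 62.75
var(T) = E[T²] − (E[T])² = 62.75 − (7.75)² = 2.6875

2.6875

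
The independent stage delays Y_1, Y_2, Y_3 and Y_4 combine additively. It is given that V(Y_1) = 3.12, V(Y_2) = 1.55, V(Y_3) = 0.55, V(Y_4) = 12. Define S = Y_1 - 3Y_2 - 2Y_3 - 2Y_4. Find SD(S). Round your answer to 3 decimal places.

By independence, V(S) = (1)²V(Y_1) + (-3)²V(Y_2) + (-2)²V(Y_3) + (-2)²V(Y_4)
= (1)²·3.12 + (-3)²·1.55 + (-2)²·0.55 + (-2)²·12 = 67.27
SD(S) = √67.27 ≈ 8.202

8.202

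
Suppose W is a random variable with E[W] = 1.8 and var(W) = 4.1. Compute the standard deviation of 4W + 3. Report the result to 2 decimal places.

var(4W + 3) = (4)²·4.1 = 65.6
σ(4W + 3) = √65.6 ≈ 8.10

8.10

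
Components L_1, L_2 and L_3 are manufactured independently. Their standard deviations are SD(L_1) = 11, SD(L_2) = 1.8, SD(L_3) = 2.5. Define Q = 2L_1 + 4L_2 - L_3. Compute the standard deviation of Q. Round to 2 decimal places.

V(L_1) = 121, V(L_2) = 3.24, V(L_3) = 6.25
By independence, V(Q) = (2)²V(L_1) + (4)²V(L_2) + (-1)²V(L_3)
= (2)²·121 + (4)²·3.24 + (-1)²·6.25 = 542.09
SD(Q) = √542.09 ≈ 23.28

23.28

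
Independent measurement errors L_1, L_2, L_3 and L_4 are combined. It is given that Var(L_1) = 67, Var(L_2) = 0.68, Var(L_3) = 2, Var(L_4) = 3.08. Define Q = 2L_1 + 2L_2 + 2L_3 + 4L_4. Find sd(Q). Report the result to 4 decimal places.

By independence, Var(Q) = (2)²Var(L_1) + (2)²Var(L_2) + (2)²Var(L_3) + (4)²Var(L_4)
= (2)²·67 + (2)²·0.68 + (2)²·2 + (4)²·3.08 = 328
sd(Q) = √328 ≈ 18.1108

18.1108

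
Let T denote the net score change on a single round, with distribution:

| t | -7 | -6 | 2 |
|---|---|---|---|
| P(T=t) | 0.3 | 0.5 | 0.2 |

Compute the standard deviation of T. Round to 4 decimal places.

3.3779

E[T] = (-7)(0.3) + (-6)(0.5) + (2)(0.2) = -4.7
E[T²] = (-7)²(0.3) + (-6)²(0.5) + (2)²(0.2) = 33.5
var(T) = E[T²] − (E[T])² = 33.5 − (-4.7)² = 11.41
σ(T) = √11.41 ≈ 3.3779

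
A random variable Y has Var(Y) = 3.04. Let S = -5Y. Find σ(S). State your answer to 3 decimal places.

Var(-5Y) = (-5)²·3.04 = 76
σ(S) = √76 ≈ 8.718

8.718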